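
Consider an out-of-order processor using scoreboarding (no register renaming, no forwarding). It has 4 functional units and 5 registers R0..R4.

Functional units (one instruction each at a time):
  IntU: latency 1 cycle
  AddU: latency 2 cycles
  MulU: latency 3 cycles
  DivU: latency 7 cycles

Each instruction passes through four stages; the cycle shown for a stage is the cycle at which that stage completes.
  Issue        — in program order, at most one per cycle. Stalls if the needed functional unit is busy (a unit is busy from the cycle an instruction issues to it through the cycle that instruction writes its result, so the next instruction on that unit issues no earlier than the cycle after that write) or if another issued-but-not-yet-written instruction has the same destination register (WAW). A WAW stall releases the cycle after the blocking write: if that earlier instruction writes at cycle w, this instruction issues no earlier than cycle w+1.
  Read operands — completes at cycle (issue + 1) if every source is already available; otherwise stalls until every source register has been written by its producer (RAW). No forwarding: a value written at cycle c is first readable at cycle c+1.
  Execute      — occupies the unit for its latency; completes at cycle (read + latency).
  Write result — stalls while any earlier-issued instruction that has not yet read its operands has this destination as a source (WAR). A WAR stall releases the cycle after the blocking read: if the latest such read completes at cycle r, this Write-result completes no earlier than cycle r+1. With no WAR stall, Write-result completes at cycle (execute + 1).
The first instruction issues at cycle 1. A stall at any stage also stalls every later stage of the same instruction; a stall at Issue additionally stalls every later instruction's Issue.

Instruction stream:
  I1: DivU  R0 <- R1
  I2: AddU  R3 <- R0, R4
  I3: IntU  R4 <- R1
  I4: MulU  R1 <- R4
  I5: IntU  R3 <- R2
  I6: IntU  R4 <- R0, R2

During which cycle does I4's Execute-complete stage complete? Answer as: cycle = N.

I1: IS=1 RO=2 EX=9 WR=10
I2: IS=2 RO=11 EX=13 WR=14  [RAW R0: wait I1 write@10]
I3: IS=3 RO=4 EX=5 WR=12  [WAR R4: wait I2 read@11]
I4: IS=4 RO=13 EX=16 WR=17  [RAW R4: wait I3 write@12]
I5: IS=15 RO=16 EX=17 WR=18  [WAW R3: wait I2 write@14]
I6: IS=19 RO=20 EX=21 WR=22  [struct: IntU busy until I5 writes@18]

cycle = 16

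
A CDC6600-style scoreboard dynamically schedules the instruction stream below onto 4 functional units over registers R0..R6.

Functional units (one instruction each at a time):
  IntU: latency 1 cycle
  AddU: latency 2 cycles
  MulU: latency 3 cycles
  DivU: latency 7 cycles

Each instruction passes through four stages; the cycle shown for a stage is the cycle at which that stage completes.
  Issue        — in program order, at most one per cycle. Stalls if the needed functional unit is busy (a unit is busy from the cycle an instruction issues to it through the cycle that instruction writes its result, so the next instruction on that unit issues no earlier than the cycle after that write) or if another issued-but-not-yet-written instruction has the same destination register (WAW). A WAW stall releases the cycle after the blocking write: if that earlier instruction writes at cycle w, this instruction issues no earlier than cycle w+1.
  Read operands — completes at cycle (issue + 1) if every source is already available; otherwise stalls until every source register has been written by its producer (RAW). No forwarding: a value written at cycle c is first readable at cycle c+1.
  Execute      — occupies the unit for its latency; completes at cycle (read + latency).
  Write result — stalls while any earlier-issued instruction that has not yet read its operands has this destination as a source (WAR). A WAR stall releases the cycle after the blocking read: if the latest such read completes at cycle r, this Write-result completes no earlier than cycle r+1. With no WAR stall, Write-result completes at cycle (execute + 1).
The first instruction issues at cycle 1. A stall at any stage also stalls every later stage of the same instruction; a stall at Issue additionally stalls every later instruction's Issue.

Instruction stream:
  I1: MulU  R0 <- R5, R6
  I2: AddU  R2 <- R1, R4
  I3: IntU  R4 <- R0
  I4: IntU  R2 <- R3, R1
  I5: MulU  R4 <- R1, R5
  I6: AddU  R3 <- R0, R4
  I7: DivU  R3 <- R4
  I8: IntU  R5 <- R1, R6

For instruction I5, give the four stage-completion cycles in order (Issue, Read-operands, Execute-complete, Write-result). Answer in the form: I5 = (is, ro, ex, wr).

I5 = (11, 12, 15, 16)

  I1 | 1 | 2 | 5 | 6
  I2 | 2 | 3 | 5 | 6
  I3 | 3 | 7 | 8 | 9   RAW R0: wait I1 write@6
  I4 | 10 | 11 | 12 | 13   struct: IntU busy until I3 writes@9
  I5 | 11 | 12 | 15 | 16
  I6 | 12 | 17 | 19 | 20   RAW R4: wait I5 write@16
  I7 | 21 | 22 | 29 | 30   WAW R3: wait I6 write@20
  I8 | 22 | 23 | 24 | 25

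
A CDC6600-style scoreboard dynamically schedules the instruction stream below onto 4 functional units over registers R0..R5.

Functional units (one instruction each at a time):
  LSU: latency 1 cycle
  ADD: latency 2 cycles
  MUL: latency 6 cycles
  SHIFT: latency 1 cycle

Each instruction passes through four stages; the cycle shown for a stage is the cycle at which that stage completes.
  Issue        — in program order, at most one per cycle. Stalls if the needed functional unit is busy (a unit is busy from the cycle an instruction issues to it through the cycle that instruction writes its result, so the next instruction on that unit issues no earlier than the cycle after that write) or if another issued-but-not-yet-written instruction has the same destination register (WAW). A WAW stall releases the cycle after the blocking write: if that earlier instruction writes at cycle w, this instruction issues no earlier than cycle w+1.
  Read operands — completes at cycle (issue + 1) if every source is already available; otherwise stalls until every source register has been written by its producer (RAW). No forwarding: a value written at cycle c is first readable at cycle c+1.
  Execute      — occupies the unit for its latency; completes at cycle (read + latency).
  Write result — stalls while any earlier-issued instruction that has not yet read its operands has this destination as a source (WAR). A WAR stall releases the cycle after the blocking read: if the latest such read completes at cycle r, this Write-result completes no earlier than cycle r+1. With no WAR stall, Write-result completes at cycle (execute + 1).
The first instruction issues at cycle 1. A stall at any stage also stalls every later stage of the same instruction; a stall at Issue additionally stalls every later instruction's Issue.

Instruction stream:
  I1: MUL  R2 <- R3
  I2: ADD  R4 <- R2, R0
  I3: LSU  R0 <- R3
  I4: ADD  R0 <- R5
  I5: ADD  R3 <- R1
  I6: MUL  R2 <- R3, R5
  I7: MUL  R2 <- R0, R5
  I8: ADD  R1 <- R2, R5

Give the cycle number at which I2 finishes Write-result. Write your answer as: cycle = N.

I1: IS=1 RO=2 EX=8 WR=9
I2: IS=2 RO=10 EX=12 WR=13  [RAW R2: wait I1 write@9]
I3: IS=3 RO=4 EX=5 WR=11  [WAR R0: wait I2 read@10]
I4: IS=14 RO=15 EX=17 WR=18  [struct: ADD busy until I2 writes@13]
I5: IS=19 RO=20 EX=22 WR=23  [struct: ADD busy until I4 writes@18]
I6: IS=20 RO=24 EX=30 WR=31  [RAW R3: wait I5 write@23]
I7: IS=32 RO=33 EX=39 WR=40  [struct: MUL busy until I6 writes@31]
I8: IS=33 RO=41 EX=43 WR=44  [RAW R2: wait I7 write@40]

cycle = 13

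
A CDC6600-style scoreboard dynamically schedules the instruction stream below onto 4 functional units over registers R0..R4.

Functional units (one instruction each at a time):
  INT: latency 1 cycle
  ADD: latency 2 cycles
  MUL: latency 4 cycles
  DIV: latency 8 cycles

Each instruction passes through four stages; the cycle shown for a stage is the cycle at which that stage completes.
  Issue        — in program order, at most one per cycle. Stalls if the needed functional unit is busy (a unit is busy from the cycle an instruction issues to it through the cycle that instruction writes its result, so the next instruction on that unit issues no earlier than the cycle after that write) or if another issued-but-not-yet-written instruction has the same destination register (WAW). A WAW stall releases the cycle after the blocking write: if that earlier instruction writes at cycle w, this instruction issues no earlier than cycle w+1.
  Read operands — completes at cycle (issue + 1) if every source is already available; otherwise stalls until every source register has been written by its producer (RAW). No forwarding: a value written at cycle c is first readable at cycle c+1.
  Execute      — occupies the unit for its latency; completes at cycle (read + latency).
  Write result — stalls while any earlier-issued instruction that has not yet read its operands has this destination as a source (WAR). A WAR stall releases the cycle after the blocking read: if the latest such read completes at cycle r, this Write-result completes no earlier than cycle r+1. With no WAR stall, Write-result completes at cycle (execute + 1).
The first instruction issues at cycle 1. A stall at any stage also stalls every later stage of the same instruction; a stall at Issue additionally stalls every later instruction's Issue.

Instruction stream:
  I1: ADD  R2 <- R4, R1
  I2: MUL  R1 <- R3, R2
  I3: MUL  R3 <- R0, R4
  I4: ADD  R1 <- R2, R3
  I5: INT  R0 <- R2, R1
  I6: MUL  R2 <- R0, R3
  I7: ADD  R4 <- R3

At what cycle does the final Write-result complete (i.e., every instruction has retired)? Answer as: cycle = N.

cycle = 31

c1: I1 issues→ADD
c2: I1 reads | I2 issues→MUL
c4: I1 exec-done
c5: I1 writes R2
c6: I2 reads
c10: I2 exec-done
c11: I2 writes R1
c12: I3 issues→MUL
c13: I3 reads | I4 issues→ADD
c14: I5 issues→INT
c17: I3 exec-done
c18: I3 writes R3
c19: I4 reads | I6 issues→MUL
c21: I4 exec-done
c22: I4 writes R1
c23: I5 reads | I7 issues→ADD
c24: I5 exec-done | I7 reads
c25: I5 writes R0
c26: I6 reads | I7 exec-done
c27: I7 writes R4
c30: I6 exec-done
c31: I6 writes R2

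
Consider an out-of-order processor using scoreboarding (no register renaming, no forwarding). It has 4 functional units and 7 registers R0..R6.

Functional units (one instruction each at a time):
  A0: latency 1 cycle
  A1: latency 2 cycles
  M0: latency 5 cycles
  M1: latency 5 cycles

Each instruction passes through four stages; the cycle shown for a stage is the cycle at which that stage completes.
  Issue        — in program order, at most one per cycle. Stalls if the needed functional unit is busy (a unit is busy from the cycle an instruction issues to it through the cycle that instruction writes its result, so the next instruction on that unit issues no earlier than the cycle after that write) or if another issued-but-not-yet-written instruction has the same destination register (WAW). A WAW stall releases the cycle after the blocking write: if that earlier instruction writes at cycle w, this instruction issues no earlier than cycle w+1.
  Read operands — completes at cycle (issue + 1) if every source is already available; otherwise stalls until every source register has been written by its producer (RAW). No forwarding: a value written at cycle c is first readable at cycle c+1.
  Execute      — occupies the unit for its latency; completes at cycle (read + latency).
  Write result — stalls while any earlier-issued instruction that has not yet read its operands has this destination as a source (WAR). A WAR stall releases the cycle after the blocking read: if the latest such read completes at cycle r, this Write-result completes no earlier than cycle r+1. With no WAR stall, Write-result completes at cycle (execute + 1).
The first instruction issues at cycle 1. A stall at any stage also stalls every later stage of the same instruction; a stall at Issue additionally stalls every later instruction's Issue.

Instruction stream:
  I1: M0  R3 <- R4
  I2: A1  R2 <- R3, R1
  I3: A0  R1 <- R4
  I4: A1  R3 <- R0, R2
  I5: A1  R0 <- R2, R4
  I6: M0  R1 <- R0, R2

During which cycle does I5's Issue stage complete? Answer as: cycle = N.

cycle = 18

  I1 | 1 | 2 | 7 | 8
  I2 | 2 | 9 | 11 | 12   RAW R3: wait I1 write@8
  I3 | 3 | 4 | 5 | 10   WAR R1: wait I2 read@9
  I4 | 13 | 14 | 16 | 17   struct: A1 busy until I2 writes@12
  I5 | 18 | 19 | 21 | 22   struct: A1 busy until I4 writes@17
  I6 | 19 | 23 | 28 | 29   RAW R0: wait I5 write@22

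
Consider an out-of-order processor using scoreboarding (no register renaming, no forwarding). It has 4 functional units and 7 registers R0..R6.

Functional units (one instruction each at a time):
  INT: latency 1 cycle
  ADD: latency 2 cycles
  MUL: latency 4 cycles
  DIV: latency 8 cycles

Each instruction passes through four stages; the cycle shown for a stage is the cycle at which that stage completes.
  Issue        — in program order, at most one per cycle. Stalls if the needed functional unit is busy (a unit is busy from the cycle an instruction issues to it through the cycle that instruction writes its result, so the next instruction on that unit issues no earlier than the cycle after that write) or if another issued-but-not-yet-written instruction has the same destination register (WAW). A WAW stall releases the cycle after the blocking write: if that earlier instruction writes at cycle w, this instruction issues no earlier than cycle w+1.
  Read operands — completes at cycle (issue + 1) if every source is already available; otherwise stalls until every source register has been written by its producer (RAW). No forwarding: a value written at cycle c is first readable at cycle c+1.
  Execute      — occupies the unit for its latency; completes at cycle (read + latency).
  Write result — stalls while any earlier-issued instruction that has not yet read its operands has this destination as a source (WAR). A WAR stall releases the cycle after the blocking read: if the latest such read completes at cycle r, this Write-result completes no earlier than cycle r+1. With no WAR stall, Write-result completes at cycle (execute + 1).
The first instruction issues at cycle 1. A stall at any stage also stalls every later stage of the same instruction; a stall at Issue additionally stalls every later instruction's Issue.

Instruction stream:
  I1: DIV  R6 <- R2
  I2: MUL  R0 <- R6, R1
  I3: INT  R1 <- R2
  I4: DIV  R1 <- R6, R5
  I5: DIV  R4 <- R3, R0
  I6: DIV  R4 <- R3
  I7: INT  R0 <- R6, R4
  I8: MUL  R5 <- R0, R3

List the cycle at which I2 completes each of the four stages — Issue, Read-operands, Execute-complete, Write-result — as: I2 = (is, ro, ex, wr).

c1: I1→DIV
c2: I1 RO; I2→MUL
c3: I3→INT
c4: I3 RO
c5: I3 EX
c10: I1 EX
c11: I1 WR R6
c12: I2 RO
c13: I3 WR R1
c14: I4→DIV
c15: I4 RO
c16: I2 EX
c17: I2 WR R0
c23: I4 EX
c24: I4 WR R1
c25: I5→DIV
c26: I5 RO
c34: I5 EX
c35: I5 WR R4
c36: I6→DIV
c37: I6 RO; I7→INT
c38: I8→MUL
c45: I6 EX
c46: I6 WR R4
c47: I7 RO
c48: I7 EX
c49: I7 WR R0
c50: I8 RO
c54: I8 EX
c55: I8 WR R5

I2 = (2, 12, 16, 17)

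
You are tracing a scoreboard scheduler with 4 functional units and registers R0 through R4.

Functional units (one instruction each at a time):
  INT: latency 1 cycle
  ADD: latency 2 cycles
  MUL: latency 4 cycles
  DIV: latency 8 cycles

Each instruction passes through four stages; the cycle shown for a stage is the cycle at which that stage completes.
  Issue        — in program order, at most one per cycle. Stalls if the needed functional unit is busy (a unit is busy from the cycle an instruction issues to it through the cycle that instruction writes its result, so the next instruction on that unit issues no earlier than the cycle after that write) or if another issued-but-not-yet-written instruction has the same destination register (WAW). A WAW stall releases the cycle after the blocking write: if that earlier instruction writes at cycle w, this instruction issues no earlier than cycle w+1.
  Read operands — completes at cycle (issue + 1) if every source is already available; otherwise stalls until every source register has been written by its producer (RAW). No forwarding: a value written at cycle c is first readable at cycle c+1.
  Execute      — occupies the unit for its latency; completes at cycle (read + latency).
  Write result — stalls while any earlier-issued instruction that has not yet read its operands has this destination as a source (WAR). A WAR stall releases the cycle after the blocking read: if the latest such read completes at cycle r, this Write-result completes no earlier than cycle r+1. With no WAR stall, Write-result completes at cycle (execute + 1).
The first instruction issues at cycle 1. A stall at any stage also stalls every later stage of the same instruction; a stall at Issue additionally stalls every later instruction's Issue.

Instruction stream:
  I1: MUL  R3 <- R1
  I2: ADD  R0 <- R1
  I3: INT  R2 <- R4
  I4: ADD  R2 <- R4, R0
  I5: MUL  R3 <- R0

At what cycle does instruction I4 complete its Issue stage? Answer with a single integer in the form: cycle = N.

c1: I1 issues→MUL
c2: I1 reads, I2 issues→ADD
c3: I2 reads, I3 issues→INT
c4: I3 reads
c5: I2 exec-done, I3 exec-done
c6: I1 exec-done, I2 writes R0, I3 writes R2
c7: I1 writes R3, I4 issues→ADD
c8: I4 reads, I5 issues→MUL
c9: I5 reads
c10: I4 exec-done
c11: I4 writes R2
c13: I5 exec-done
c14: I5 writes R3

cycle = 7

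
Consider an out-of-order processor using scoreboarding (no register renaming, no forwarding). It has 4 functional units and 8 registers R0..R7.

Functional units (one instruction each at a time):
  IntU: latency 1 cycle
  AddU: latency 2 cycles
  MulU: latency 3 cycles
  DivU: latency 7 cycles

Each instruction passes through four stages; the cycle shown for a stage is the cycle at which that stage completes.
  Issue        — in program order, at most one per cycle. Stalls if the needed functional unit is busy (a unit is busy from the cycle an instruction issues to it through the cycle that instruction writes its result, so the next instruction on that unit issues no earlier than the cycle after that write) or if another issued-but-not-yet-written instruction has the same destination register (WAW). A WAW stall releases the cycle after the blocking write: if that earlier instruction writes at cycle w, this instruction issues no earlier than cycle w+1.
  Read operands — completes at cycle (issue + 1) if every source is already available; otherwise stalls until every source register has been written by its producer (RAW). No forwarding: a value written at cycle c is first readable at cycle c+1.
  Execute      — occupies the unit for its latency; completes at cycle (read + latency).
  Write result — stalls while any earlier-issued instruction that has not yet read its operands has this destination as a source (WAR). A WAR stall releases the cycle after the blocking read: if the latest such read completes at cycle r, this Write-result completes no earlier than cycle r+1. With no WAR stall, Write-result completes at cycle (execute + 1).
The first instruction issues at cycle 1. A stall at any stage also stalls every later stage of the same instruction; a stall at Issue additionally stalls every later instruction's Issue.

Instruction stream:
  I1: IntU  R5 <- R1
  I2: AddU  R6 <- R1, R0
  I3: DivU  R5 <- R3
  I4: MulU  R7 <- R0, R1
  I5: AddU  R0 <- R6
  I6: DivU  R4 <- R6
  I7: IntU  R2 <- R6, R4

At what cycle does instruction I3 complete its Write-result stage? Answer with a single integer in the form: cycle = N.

cycle = 14

cycle 1: I1→IntU
cycle 2: I1 RO · I2→AddU
cycle 3: I1 EX · I2 RO
cycle 4: I1 WR R5
cycle 5: I2 EX · I3→DivU
cycle 6: I2 WR R6 · I3 RO · I4→MulU
cycle 7: I4 RO · I5→AddU
cycle 8: I5 RO
cycle 10: I4 EX · I5 EX
cycle 11: I4 WR R7 · I5 WR R0
cycle 13: I3 EX
cycle 14: I3 WR R5
cycle 15: I6→DivU
cycle 16: I6 RO · I7→IntU
cycle 23: I6 EX
cycle 24: I6 WR R4
cycle 25: I7 RO
cycle 26: I7 EX
cycle 27: I7 WR R2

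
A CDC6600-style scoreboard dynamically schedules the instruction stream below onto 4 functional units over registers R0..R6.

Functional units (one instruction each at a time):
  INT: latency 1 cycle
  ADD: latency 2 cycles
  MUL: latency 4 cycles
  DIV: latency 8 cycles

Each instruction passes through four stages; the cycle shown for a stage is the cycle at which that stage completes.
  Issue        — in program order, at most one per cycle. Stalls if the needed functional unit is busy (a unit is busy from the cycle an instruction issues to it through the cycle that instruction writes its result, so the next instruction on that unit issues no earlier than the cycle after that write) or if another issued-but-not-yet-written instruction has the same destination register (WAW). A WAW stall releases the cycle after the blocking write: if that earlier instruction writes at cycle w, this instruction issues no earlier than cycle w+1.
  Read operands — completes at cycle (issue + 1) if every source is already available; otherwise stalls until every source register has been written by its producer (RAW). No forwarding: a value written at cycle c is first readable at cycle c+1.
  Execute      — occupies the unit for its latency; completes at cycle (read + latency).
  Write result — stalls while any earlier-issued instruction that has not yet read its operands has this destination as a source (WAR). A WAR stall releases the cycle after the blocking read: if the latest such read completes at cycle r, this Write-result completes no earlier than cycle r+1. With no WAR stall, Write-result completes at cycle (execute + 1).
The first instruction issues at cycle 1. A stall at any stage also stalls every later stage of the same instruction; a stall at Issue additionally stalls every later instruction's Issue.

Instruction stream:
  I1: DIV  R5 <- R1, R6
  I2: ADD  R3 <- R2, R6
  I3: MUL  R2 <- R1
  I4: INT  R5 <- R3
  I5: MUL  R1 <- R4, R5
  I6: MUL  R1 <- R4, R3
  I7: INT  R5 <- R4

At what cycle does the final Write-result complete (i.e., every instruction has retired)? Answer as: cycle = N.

cycle = 28

  I1 | 1 | 2 | 10 | 11
  I2 | 2 | 3 | 5 | 6
  I3 | 3 | 4 | 8 | 9
  I4 | 12 | 13 | 14 | 15   WAW R5: wait I1 write@11
  I5 | 13 | 16 | 20 | 21   RAW R5: wait I4 write@15
  I6 | 22 | 23 | 27 | 28   struct: MUL busy until I5 writes@21
  I7 | 23 | 24 | 25 | 26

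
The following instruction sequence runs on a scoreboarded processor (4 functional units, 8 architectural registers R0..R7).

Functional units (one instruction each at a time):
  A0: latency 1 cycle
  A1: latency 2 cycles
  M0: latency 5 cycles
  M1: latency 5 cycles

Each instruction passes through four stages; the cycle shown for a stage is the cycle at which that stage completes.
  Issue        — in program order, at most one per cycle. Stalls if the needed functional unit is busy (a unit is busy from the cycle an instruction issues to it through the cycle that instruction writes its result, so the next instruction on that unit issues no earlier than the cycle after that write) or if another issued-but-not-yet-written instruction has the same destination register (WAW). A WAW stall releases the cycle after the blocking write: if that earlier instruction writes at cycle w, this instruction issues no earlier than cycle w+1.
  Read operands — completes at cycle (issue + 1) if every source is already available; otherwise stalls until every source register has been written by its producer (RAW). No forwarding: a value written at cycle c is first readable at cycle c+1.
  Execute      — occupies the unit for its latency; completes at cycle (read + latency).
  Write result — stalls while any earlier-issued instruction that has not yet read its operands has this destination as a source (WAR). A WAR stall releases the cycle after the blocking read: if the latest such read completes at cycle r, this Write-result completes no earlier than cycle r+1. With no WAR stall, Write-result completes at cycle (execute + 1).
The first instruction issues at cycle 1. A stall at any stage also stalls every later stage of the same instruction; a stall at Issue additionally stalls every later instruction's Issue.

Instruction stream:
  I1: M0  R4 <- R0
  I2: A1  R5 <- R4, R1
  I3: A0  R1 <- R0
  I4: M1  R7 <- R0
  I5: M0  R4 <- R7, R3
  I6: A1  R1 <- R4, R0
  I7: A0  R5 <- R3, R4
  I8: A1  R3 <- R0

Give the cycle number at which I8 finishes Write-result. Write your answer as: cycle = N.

cycle = 27

[1] I1 issues→M0
[2] I1 reads · I2 issues→A1
[3] I3 issues→A0
[4] I3 reads · I4 issues→M1
[5] I3 exec-done · I4 reads
[7] I1 exec-done
[8] I1 writes R4
[9] I2 reads · I5 issues→M0
[10] I3 writes R1 · I4 exec-done
[11] I2 exec-done · I4 writes R7
[12] I2 writes R5 · I5 reads
[13] I6 issues→A1
[14] I7 issues→A0
[17] I5 exec-done
[18] I5 writes R4
[19] I6 reads · I7 reads
[20] I7 exec-done
[21] I6 exec-done · I7 writes R5
[22] I6 writes R1
[23] I8 issues→A1
[24] I8 reads
[26] I8 exec-done
[27] I8 writes R3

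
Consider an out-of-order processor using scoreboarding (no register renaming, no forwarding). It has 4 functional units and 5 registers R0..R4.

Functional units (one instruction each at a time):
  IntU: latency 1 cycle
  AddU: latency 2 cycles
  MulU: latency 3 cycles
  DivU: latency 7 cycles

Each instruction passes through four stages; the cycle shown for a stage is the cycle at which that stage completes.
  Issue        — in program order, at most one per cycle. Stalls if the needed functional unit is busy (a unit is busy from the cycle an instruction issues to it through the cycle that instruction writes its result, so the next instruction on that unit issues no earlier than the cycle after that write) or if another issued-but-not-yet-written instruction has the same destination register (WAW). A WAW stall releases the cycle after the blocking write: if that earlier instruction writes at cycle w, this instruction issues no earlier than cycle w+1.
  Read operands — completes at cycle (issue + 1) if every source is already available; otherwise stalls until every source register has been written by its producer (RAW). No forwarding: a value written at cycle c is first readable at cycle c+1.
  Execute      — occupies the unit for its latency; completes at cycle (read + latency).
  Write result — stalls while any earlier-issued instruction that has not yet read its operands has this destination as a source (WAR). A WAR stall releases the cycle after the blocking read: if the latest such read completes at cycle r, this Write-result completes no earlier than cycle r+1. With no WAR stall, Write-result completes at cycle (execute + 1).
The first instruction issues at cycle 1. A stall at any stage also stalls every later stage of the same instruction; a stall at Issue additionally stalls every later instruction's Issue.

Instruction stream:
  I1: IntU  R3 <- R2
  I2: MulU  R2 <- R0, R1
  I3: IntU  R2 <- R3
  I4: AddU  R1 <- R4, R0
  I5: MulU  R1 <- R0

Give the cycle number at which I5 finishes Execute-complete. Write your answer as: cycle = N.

cycle = 18

cycle 1: I1 dispatched to IntU
cycle 2: I1 operands ready | I2 dispatched to MulU
cycle 3: I1 complete | I2 operands ready
cycle 4: R3←I1
cycle 6: I2 complete
cycle 7: R2←I2
cycle 8: I3 dispatched to IntU
cycle 9: I3 operands ready | I4 dispatched to AddU
cycle 10: I3 complete | I4 operands ready
cycle 11: R2←I3
cycle 12: I4 complete
cycle 13: R1←I4
cycle 14: I5 dispatched to MulU
cycle 15: I5 operands ready
cycle 18: I5 complete
cycle 19: R1←I5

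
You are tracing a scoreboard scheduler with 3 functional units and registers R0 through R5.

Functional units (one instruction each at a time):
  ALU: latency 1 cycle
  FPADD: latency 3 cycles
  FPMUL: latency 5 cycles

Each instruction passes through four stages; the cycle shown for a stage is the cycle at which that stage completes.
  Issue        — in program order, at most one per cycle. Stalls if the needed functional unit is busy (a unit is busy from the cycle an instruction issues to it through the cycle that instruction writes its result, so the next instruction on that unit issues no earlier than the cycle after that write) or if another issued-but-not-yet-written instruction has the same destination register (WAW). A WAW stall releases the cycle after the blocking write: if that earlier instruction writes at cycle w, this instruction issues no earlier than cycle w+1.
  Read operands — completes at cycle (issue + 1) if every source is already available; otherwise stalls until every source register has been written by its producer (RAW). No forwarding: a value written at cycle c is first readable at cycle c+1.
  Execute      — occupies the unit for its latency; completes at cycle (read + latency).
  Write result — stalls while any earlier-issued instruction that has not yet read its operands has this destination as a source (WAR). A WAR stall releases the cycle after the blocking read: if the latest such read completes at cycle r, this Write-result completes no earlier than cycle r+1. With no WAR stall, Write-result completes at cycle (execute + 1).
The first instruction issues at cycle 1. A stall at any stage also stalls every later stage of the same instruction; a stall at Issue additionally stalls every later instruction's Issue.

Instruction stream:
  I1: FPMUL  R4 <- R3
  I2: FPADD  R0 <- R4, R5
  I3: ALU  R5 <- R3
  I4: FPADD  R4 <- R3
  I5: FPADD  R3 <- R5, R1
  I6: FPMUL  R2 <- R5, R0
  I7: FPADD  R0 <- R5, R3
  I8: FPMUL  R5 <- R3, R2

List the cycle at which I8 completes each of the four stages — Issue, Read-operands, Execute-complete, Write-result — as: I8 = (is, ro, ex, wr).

I8 = (29, 30, 35, 36)

cycle 1: I1→FPMUL
cycle 2: I1 RO · I2→FPADD
cycle 3: I3→ALU
cycle 4: I3 RO
cycle 5: I3 EX
cycle 7: I1 EX
cycle 8: I1 WR R4
cycle 9: I2 RO
cycle 10: I3 WR R5
cycle 12: I2 EX
cycle 13: I2 WR R0
cycle 14: I4→FPADD
cycle 15: I4 RO
cycle 18: I4 EX
cycle 19: I4 WR R4
cycle 20: I5→FPADD
cycle 21: I5 RO · I6→FPMUL
cycle 22: I6 RO
cycle 24: I5 EX
cycle 25: I5 WR R3
cycle 26: I7→FPADD
cycle 27: I6 EX · I7 RO
cycle 28: I6 WR R2
cycle 29: I8→FPMUL
cycle 30: I7 EX · I8 RO
cycle 31: I7 WR R0
cycle 35: I8 EX
cycle 36: I8 WR R5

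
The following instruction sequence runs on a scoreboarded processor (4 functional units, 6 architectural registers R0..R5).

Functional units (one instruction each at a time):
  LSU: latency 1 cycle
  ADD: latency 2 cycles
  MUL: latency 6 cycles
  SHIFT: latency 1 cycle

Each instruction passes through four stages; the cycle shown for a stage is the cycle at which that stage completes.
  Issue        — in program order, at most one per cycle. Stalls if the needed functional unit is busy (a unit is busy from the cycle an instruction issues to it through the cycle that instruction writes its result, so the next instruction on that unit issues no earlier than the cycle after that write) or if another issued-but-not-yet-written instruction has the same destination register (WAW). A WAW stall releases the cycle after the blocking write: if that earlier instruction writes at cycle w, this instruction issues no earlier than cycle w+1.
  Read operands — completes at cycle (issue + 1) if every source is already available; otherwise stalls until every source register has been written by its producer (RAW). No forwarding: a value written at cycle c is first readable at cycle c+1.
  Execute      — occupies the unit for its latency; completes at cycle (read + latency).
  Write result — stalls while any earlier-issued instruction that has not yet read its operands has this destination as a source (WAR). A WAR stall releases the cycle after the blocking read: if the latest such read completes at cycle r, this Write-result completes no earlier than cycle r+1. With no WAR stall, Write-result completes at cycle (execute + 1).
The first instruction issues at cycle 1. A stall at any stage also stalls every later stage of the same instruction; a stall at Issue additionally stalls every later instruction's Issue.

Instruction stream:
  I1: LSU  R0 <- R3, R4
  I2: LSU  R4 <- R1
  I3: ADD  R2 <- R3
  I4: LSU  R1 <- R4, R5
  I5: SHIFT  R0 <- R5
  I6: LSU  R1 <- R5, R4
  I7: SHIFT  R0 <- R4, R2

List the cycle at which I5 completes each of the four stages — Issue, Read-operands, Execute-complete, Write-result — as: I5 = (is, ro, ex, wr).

I5 = (10, 11, 12, 13)

t=1  I1 dispatched to LSU
t=2  I1 operands ready
t=3  I1 complete
t=4  R0←I1
t=5  I2 dispatched to LSU
t=6  I2 operands ready | I3 dispatched to ADD
t=7  I2 complete | I3 operands ready
t=8  R4←I2
t=9  I3 complete | I4 dispatched to LSU
t=10  R2←I3 | I4 operands ready | I5 dispatched to SHIFT
t=11  I4 complete | I5 operands ready
t=12  R1←I4 | I5 complete
t=13  R0←I5 | I6 dispatched to LSU
t=14  I6 operands ready | I7 dispatched to SHIFT
t=15  I6 complete | I7 operands ready
t=16  R1←I6 | I7 complete
t=17  R0←I7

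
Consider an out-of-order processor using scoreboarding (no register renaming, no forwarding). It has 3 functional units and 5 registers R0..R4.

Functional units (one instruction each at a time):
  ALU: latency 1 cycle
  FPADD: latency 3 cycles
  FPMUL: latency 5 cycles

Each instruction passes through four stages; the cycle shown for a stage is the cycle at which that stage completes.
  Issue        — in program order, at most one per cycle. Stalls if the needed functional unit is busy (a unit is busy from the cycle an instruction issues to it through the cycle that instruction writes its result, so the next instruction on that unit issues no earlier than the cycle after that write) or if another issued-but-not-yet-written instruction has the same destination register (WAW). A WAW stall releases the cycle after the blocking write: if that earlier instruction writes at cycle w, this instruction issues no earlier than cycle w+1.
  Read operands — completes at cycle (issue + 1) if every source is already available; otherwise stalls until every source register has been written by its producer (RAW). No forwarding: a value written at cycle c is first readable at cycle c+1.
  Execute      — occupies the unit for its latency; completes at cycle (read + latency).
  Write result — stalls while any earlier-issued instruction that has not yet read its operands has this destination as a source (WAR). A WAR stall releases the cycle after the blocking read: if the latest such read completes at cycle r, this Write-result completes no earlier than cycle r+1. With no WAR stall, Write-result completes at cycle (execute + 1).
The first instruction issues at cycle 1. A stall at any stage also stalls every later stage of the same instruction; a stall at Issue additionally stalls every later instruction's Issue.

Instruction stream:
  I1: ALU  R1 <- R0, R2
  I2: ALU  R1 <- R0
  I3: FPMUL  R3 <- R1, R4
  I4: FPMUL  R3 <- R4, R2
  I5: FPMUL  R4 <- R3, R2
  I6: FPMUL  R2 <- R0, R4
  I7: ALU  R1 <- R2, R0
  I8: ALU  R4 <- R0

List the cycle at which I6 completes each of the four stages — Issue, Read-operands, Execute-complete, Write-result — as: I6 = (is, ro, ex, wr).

I6 = (32, 33, 38, 39)

  I1 | 1 | 2 | 3 | 4
  I2 | 5 | 6 | 7 | 8   struct: ALU busy until I1 writes@4
  I3 | 6 | 9 | 14 | 15   RAW R1: wait I2 write@8
  I4 | 16 | 17 | 22 | 23   struct: FPMUL busy until I3 writes@15
  I5 | 24 | 25 | 30 | 31   struct: FPMUL busy until I4 writes@23
  I6 | 32 | 33 | 38 | 39   struct: FPMUL busy until I5 writes@31
  I7 | 33 | 40 | 41 | 42   RAW R2: wait I6 write@39
  I8 | 43 | 44 | 45 | 46   struct: ALU busy until I7 writes@42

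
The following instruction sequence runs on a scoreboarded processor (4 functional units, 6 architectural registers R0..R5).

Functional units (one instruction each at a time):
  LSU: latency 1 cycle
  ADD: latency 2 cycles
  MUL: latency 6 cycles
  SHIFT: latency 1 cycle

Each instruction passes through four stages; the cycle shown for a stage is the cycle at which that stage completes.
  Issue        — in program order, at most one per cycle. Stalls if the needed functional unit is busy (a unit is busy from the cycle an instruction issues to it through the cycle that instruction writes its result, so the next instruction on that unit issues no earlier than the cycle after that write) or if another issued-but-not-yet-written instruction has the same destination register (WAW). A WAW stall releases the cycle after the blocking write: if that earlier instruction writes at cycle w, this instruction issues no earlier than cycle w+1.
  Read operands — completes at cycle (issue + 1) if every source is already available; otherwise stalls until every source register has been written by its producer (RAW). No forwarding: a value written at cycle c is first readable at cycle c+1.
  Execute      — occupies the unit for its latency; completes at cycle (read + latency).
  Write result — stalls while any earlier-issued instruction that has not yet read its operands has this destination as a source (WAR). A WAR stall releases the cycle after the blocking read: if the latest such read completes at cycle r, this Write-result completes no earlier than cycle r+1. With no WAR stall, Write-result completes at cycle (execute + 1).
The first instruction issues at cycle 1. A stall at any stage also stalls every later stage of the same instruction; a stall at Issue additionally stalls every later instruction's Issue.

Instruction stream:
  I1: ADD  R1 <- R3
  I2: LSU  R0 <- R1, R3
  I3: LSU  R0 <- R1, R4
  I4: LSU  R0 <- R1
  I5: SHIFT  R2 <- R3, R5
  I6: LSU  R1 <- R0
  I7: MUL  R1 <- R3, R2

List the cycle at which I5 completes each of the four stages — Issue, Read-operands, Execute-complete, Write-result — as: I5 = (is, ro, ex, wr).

I5 = (14, 15, 16, 17)

c1: I1 issues→ADD
c2: I1 reads; I2 issues→LSU
c4: I1 exec-done
c5: I1 writes R1
c6: I2 reads
c7: I2 exec-done
c8: I2 writes R0
c9: I3 issues→LSU
c10: I3 reads
c11: I3 exec-done
c12: I3 writes R0
c13: I4 issues→LSU
c14: I4 reads; I5 issues→SHIFT
c15: I4 exec-done; I5 reads
c16: I4 writes R0; I5 exec-done
c17: I5 writes R2; I6 issues→LSU
c18: I6 reads
c19: I6 exec-done
c20: I6 writes R1
c21: I7 issues→MUL
c22: I7 reads
c28: I7 exec-done
c29: I7 writes R1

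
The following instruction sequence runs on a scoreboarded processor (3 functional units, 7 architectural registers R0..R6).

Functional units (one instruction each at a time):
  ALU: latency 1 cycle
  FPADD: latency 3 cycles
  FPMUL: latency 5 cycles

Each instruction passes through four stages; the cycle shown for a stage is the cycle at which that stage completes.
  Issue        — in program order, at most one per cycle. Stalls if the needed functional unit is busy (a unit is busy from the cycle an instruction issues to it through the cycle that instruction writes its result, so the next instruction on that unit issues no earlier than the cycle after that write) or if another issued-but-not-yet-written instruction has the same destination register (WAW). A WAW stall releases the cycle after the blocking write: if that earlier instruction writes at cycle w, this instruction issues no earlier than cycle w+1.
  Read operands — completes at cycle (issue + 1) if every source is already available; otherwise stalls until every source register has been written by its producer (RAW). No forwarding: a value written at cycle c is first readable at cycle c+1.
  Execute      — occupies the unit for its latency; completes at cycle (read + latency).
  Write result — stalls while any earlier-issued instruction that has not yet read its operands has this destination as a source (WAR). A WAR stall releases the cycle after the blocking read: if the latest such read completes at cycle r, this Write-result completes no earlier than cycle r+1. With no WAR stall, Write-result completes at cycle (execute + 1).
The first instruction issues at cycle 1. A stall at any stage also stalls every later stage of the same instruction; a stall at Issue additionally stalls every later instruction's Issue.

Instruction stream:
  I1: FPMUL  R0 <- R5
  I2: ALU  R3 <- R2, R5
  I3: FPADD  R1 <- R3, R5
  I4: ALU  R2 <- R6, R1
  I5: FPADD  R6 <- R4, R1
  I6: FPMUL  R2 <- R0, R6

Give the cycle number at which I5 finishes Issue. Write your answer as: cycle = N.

t=1  I1 issues→FPMUL
t=2  I1 reads, I2 issues→ALU
t=3  I2 reads, I3 issues→FPADD
t=4  I2 exec-done
t=5  I2 writes R3
t=6  I3 reads, I4 issues→ALU
t=7  I1 exec-done
t=8  I1 writes R0
t=9  I3 exec-done
t=10  I3 writes R1
t=11  I4 reads, I5 issues→FPADD
t=12  I4 exec-done, I5 reads
t=13  I4 writes R2
t=14  I6 issues→FPMUL
t=15  I5 exec-done
t=16  I5 writes R6
t=17  I6 reads
t=22  I6 exec-done
t=23  I6 writes R2

cycle = 11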